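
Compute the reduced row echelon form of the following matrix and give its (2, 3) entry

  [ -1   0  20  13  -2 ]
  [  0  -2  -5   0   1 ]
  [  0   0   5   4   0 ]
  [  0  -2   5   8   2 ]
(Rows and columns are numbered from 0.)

ρ1 := -1·ρ1
  [ 1   0  -20  -13  2 ]
  [ 0  -2   -5    0  1 ]
  [ 0   0    5    4  0 ]
  [ 0  -2    5    8  2 ]
ρ2 := -1/2·ρ2
  [ 1   0  -20  -13     2 ]
  [ 0   1  5/2    0  -1/2 ]
  [ 0   0    5    4     0 ]
  [ 0  -2    5    8     2 ]
ρ4 := ρ4 + 2·ρ2
  [ 1  0  -20  -13     2 ]
  [ 0  1  5/2    0  -1/2 ]
  [ 0  0    5    4     0 ]
  [ 0  0   10    8     1 ]
ρ3 := 1/5·ρ3
  [ 1  0  -20  -13     2 ]
  [ 0  1  5/2    0  -1/2 ]
  [ 0  0    1  4/5     0 ]
  [ 0  0   10    8     1 ]
ρ4 := ρ4 − 10·ρ3
  [ 1  0  -20  -13     2 ]
  [ 0  1  5/2    0  -1/2 ]
  [ 0  0    1  4/5     0 ]
  [ 0  0    0    0     1 ]
ρ2 := ρ2 + 1/2·ρ4
  [ 1  0  -20  -13  2 ]
  [ 0  1  5/2    0  0 ]
  [ 0  0    1  4/5  0 ]
  [ 0  0    0    0  1 ]
ρ1 := ρ1 − 2·ρ4
  [ 1  0  -20  -13  0 ]
  [ 0  1  5/2    0  0 ]
  [ 0  0    1  4/5  0 ]
  [ 0  0    0    0  1 ]
ρ2 := ρ2 − 5/2·ρ3
  [ 1  0  -20  -13  0 ]
  [ 0  1    0   -2  0 ]
  [ 0  0    1  4/5  0 ]
  [ 0  0    0    0  1 ]
ρ1 := ρ1 + 20·ρ3
  [ 1  0  0    3  0 ]
  [ 0  1  0   -2  0 ]
  [ 0  0  1  4/5  0 ]
  [ 0  0  0    0  1 ]

4/5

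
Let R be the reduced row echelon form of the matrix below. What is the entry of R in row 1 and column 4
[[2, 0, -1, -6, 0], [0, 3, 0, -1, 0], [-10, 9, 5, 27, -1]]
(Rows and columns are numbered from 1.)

R1 := 1/2·R1
  [   1  0  -1/2  -3   0 ]
  [   0  3     0  -1   0 ]
  [ -10  9     5  27  -1 ]
R3 := R3 + 10·R1
  [ 1  0  -1/2  -3   0 ]
  [ 0  3     0  -1   0 ]
  [ 0  9     0  -3  -1 ]
R2 := 1/3·R2
  [ 1  0  -1/2    -3   0 ]
  [ 0  1     0  -1/3   0 ]
  [ 0  9     0    -3  -1 ]
R3 := R3 − 9·R2
  [ 1  0  -1/2    -3   0 ]
  [ 0  1     0  -1/3   0 ]
  [ 0  0     0     0  -1 ]
R3 := -1·R3
  [ 1  0  -1/2    -3  0 ]
  [ 0  1     0  -1/3  0 ]
  [ 0  0     0     0  1 ]

-3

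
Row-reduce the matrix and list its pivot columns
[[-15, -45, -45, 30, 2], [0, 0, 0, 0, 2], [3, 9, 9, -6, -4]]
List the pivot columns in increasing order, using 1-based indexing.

1, 5

R1 ← -1/15·R1
  [ 1  3  3  -2  -2/15 ]
  [ 0  0  0   0      2 ]
  [ 3  9  9  -6     -4 ]
R3 ← R3 − 3·R1
  [ 1  3  3  -2  -2/15 ]
  [ 0  0  0   0      2 ]
  [ 0  0  0   0  -18/5 ]
R2 ← 1/2·R2
  [ 1  3  3  -2  -2/15 ]
  [ 0  0  0   0      1 ]
  [ 0  0  0   0  -18/5 ]
R3 ← R3 + 18/5·R2
  [ 1  3  3  -2  -2/15 ]
  [ 0  0  0   0      1 ]
  [ 0  0  0   0      0 ]
R1 ← R1 + 2/15·R2
  [ 1  3  3  -2  0 ]
  [ 0  0  0   0  1 ]
  [ 0  0  0   0  0 ]
Pivot columns are the columns containing a leading 1.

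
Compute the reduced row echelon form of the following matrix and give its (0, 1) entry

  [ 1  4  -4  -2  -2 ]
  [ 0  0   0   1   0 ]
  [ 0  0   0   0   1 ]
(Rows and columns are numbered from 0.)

Add 2 times R3 to R1.
  [ 1  4  -4  -2  0 ]
  [ 0  0   0   1  0 ]
  [ 0  0   0   0  1 ]
Add 2 times R2 to R1.
  [ 1  4  -4  0  0 ]
  [ 0  0   0  1  0 ]
  [ 0  0   0  0  1 ]

4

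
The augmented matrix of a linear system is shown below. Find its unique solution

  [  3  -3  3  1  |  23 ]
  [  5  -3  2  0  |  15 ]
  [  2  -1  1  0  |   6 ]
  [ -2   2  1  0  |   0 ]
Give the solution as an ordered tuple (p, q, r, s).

Multiply r1 by 1/3.
Subtract 5 times r1 from r2.
Subtract 2 times r1 from r3.
Add 2 times r1 to r4.
Multiply r2 by 1/2.
Subtract r2 from r3.
Multiply r3 by 2.
Subtract 3 times r3 from r4.
Multiply r4 by -3.
Subtract 1/3 times r4 from r3.
Add 5/6 times r4 to r2.
Subtract 1/3 times r4 from r1.
Add 3/2 times r3 to r2.
Subtract r3 from r1.
Add r2 to r1.
Reading off the last column: p = -3, q = -6, r = 6, s = -4.

(-3, -6, 6, -4)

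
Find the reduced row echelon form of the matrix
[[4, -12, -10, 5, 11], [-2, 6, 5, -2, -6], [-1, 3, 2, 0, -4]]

Multiply R1 by 1/4.
  [  1  -3  -5/2  5/4  11/4 ]
  [ -2   6     5   -2    -6 ]
  [ -1   3     2    0    -4 ]
Add 2 times R1 to R2.
  [  1  -3  -5/2  5/4  11/4 ]
  [  0   0     0  1/2  -1/2 ]
  [ -1   3     2    0    -4 ]
Add R1 to R3.
  [ 1  -3  -5/2  5/4  11/4 ]
  [ 0   0     0  1/2  -1/2 ]
  [ 0   0  -1/2  5/4  -5/4 ]
Swap R2 and R3.
  [ 1  -3  -5/2  5/4  11/4 ]
  [ 0   0  -1/2  5/4  -5/4 ]
  [ 0   0     0  1/2  -1/2 ]
Multiply R2 by -2.
  [ 1  -3  -5/2   5/4  11/4 ]
  [ 0   0     1  -5/2   5/2 ]
  [ 0   0     0   1/2  -1/2 ]
Multiply R3 by 2.
  [ 1  -3  -5/2   5/4  11/4 ]
  [ 0   0     1  -5/2   5/2 ]
  [ 0   0     0     1    -1 ]
Add 5/2 times R3 to R2.
  [ 1  -3  -5/2  5/4  11/4 ]
  [ 0   0     1    0     0 ]
  [ 0   0     0    1    -1 ]
Subtract 5/4 times R3 from R1.
  [ 1  -3  -5/2  0   4 ]
  [ 0   0     1  0   0 ]
  [ 0   0     0  1  -1 ]
Add 5/2 times R2 to R1.
  [ 1  -3  0  0   4 ]
  [ 0   0  1  0   0 ]
  [ 0   0  0  1  -1 ]

[[1, -3, 0, 0, 4], [0, 0, 1, 0, 0], [0, 0, 0, 1, -1]]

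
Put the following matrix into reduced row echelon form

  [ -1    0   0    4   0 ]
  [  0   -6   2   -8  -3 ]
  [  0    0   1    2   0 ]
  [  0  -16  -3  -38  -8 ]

[[1, 0, 0, -4, 0], [0, 1, 0, 2, 1/2], [0, 0, 1, 2, 0], [0, 0, 0, 0, 0]]

R1 ← -1·R1
  [ 1    0   0   -4   0 ]
  [ 0   -6   2   -8  -3 ]
  [ 0    0   1    2   0 ]
  [ 0  -16  -3  -38  -8 ]
R2 ← -1/6·R2
  [ 1    0     0   -4    0 ]
  [ 0    1  -1/3  4/3  1/2 ]
  [ 0    0     1    2    0 ]
  [ 0  -16    -3  -38   -8 ]
R4 ← R4 + 16·R2
  [ 1  0      0     -4    0 ]
  [ 0  1   -1/3    4/3  1/2 ]
  [ 0  0      1      2    0 ]
  [ 0  0  -25/3  -50/3    0 ]
R4 ← R4 + 25/3·R3
  [ 1  0     0   -4    0 ]
  [ 0  1  -1/3  4/3  1/2 ]
  [ 0  0     1    2    0 ]
  [ 0  0     0    0    0 ]
R2 ← R2 + 1/3·R3
  [ 1  0  0  -4    0 ]
  [ 0  1  0   2  1/2 ]
  [ 0  0  1   2    0 ]
  [ 0  0  0   0    0 ]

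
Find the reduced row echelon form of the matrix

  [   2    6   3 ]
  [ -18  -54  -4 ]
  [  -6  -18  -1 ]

[[1, 3, 0], [0, 0, 1], [0, 0, 0]]

R1 → 1/2·R1
  [   1    3  3/2 ]
  [ -18  -54   -4 ]
  [  -6  -18   -1 ]
R2 → R2 + 18·R1
  [  1    3  3/2 ]
  [  0    0   23 ]
  [ -6  -18   -1 ]
R3 → R3 + 6·R1
  [ 1  3  3/2 ]
  [ 0  0   23 ]
  [ 0  0    8 ]
R2 → 1/23·R2
  [ 1  3  3/2 ]
  [ 0  0    1 ]
  [ 0  0    8 ]
R3 → R3 − 8·R2
  [ 1  3  3/2 ]
  [ 0  0    1 ]
  [ 0  0    0 ]
R1 → R1 − 3/2·R2
  [ 1  3  0 ]
  [ 0  0  1 ]
  [ 0  0  0 ]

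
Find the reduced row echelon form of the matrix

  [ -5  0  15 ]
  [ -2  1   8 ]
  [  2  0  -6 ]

r1 := -1/5·r1
  [  1  0  -3 ]
  [ -2  1   8 ]
  [  2  0  -6 ]
r2 := r2 + 2·r1
  [ 1  0  -3 ]
  [ 0  1   2 ]
  [ 2  0  -6 ]
r3 := r3 − 2·r1
  [ 1  0  -3 ]
  [ 0  1   2 ]
  [ 0  0   0 ]

[[1, 0, -3], [0, 1, 2], [0, 0, 0]]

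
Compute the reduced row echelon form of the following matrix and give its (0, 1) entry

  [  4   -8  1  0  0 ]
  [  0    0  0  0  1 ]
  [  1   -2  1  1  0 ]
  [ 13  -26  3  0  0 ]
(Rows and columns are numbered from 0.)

ρ1 → 1/4·ρ1
  [  1   -2  1/4  0  0 ]
  [  0    0    0  0  1 ]
  [  1   -2    1  1  0 ]
  [ 13  -26    3  0  0 ]
ρ3 → ρ3 − ρ1
  [  1   -2  1/4  0  0 ]
  [  0    0    0  0  1 ]
  [  0    0  3/4  1  0 ]
  [ 13  -26    3  0  0 ]
ρ4 → ρ4 − 13·ρ1
  [ 1  -2   1/4  0  0 ]
  [ 0   0     0  0  1 ]
  [ 0   0   3/4  1  0 ]
  [ 0   0  -1/4  0  0 ]
ρ2 <=> ρ3
  [ 1  -2   1/4  0  0 ]
  [ 0   0   3/4  1  0 ]
  [ 0   0     0  0  1 ]
  [ 0   0  -1/4  0  0 ]
ρ2 → 4/3·ρ2
  [ 1  -2   1/4    0  0 ]
  [ 0   0     1  4/3  0 ]
  [ 0   0     0    0  1 ]
  [ 0   0  -1/4    0  0 ]
ρ4 → ρ4 + 1/4·ρ2
  [ 1  -2  1/4    0  0 ]
  [ 0   0    1  4/3  0 ]
  [ 0   0    0    0  1 ]
  [ 0   0    0  1/3  0 ]
ρ3 <=> ρ4
  [ 1  -2  1/4    0  0 ]
  [ 0   0    1  4/3  0 ]
  [ 0   0    0  1/3  0 ]
  [ 0   0    0    0  1 ]
ρ3 → 3·ρ3
  [ 1  -2  1/4    0  0 ]
  [ 0   0    1  4/3  0 ]
  [ 0   0    0    1  0 ]
  [ 0   0    0    0  1 ]
ρ2 → ρ2 − 4/3·ρ3
  [ 1  -2  1/4  0  0 ]
  [ 0   0    1  0  0 ]
  [ 0   0    0  1  0 ]
  [ 0   0    0  0  1 ]
ρ1 → ρ1 − 1/4·ρ2
  [ 1  -2  0  0  0 ]
  [ 0   0  1  0  0 ]
  [ 0   0  0  1  0 ]
  [ 0   0  0  0  1 ]

-2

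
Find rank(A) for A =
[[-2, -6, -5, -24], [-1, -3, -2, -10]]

rank = 2

R1 := -1/2·R1
  [  1   3  5/2   12 ]
  [ -1  -3   -2  -10 ]
R2 := R2 + R1
  [ 1  3  5/2  12 ]
  [ 0  0  1/2   2 ]
R2 := 2·R2
  [ 1  3  5/2  12 ]
  [ 0  0    1   4 ]
R1 := R1 − 5/2·R2
  [ 1  3  0  2 ]
  [ 0  0  1  4 ]
The reduced form has 2 nonzero rows.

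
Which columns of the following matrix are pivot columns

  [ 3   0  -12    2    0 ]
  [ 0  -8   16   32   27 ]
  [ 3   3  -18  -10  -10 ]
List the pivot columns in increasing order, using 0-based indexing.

0, 1, 4

ρ1 := 1/3·ρ1
  [ 1   0   -4  2/3    0 ]
  [ 0  -8   16   32   27 ]
  [ 3   3  -18  -10  -10 ]
ρ3 := ρ3 − 3·ρ1
  [ 1   0  -4  2/3    0 ]
  [ 0  -8  16   32   27 ]
  [ 0   3  -6  -12  -10 ]
ρ2 := -1/8·ρ2
  [ 1  0  -4  2/3      0 ]
  [ 0  1  -2   -4  -27/8 ]
  [ 0  3  -6  -12    -10 ]
ρ3 := ρ3 − 3·ρ2
  [ 1  0  -4  2/3      0 ]
  [ 0  1  -2   -4  -27/8 ]
  [ 0  0   0    0    1/8 ]
ρ3 := 8·ρ3
  [ 1  0  -4  2/3      0 ]
  [ 0  1  -2   -4  -27/8 ]
  [ 0  0   0    0      1 ]
ρ2 := ρ2 + 27/8·ρ3
  [ 1  0  -4  2/3  0 ]
  [ 0  1  -2   -4  0 ]
  [ 0  0   0    0  1 ]
Pivot columns are the columns containing a leading 1.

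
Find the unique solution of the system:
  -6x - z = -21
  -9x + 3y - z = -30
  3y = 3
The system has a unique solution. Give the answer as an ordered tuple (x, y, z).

(4, 1, -3)

Form the augmented matrix and row-reduce:
  [ -6  0  -1  |  -21 ]
  [ -9  3  -1  |  -30 ]
  [  0  3   0  |    3 ]
Multiply R1 by -1/6.
  [  1  0  1/6  |  7/2 ]
  [ -9  3   -1  |  -30 ]
  [  0  3    0  |    3 ]
Add 9 times R1 to R2.
  [ 1  0  1/6  |  7/2 ]
  [ 0  3  1/2  |  3/2 ]
  [ 0  3    0  |    3 ]
Multiply R2 by 1/3.
  [ 1  0  1/6  |  7/2 ]
  [ 0  1  1/6  |  1/2 ]
  [ 0  3    0  |    3 ]
Subtract 3 times R2 from R3.
  [ 1  0   1/6  |  7/2 ]
  [ 0  1   1/6  |  1/2 ]
  [ 0  0  -1/2  |  3/2 ]
Multiply R3 by -2.
  [ 1  0  1/6  |  7/2 ]
  [ 0  1  1/6  |  1/2 ]
  [ 0  0    1  |   -3 ]
Subtract 1/6 times R3 from R2.
  [ 1  0  1/6  |  7/2 ]
  [ 0  1    0  |    1 ]
  [ 0  0    1  |   -3 ]
Subtract 1/6 times R3 from R1.
  [ 1  0  0  |   4 ]
  [ 0  1  0  |   1 ]
  [ 0  0  1  |  -3 ]
Reading off the last column: x = 4, y = 1, z = -3.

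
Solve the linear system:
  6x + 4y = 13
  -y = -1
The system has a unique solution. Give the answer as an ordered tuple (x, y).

Form the augmented matrix and row-reduce:
  [ 6   4  |  13 ]
  [ 0  -1  |  -1 ]
r1 := 1/6·r1
  [ 1  2/3  |  13/6 ]
  [ 0   -1  |    -1 ]
r2 := -1·r2
  [ 1  2/3  |  13/6 ]
  [ 0    1  |     1 ]
r1 := r1 − 2/3·r2
  [ 1  0  |  3/2 ]
  [ 0  1  |    1 ]
Reading off the last column: x = 3/2, y = 1.

(3/2, 1)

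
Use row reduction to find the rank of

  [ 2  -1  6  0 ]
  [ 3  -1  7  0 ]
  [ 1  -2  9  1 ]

rank = 3

R1 ← 1/2·R1
  [ 1  -1/2  3  0 ]
  [ 3    -1  7  0 ]
  [ 1    -2  9  1 ]
R2 ← R2 − 3·R1
  [ 1  -1/2   3  0 ]
  [ 0   1/2  -2  0 ]
  [ 1    -2   9  1 ]
R3 ← R3 − R1
  [ 1  -1/2   3  0 ]
  [ 0   1/2  -2  0 ]
  [ 0  -3/2   6  1 ]
R2 ← 2·R2
  [ 1  -1/2   3  0 ]
  [ 0     1  -4  0 ]
  [ 0  -3/2   6  1 ]
R3 ← R3 + 3/2·R2
  [ 1  -1/2   3  0 ]
  [ 0     1  -4  0 ]
  [ 0     0   0  1 ]
R1 ← R1 + 1/2·R2
  [ 1  0   1  0 ]
  [ 0  1  -4  0 ]
  [ 0  0   0  1 ]
The reduced form has 3 nonzero rows.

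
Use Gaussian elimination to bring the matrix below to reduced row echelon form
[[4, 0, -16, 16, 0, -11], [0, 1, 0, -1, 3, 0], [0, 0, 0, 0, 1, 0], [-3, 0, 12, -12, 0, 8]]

[[1, 0, -4, 4, 0, 0], [0, 1, 0, -1, 0, 0], [0, 0, 0, 0, 1, 0], [0, 0, 0, 0, 0, 1]]

r1 → 1/4·r1
  [  1  0  -4    4  0  -11/4 ]
  [  0  1   0   -1  3      0 ]
  [  0  0   0    0  1      0 ]
  [ -3  0  12  -12  0      8 ]
r4 → r4 + 3·r1
  [ 1  0  -4   4  0  -11/4 ]
  [ 0  1   0  -1  3      0 ]
  [ 0  0   0   0  1      0 ]
  [ 0  0   0   0  0   -1/4 ]
r4 → -4·r4
  [ 1  0  -4   4  0  -11/4 ]
  [ 0  1   0  -1  3      0 ]
  [ 0  0   0   0  1      0 ]
  [ 0  0   0   0  0      1 ]
r1 → r1 + 11/4·r4
  [ 1  0  -4   4  0  0 ]
  [ 0  1   0  -1  3  0 ]
  [ 0  0   0   0  1  0 ]
  [ 0  0   0   0  0  1 ]
r2 → r2 − 3·r3
  [ 1  0  -4   4  0  0 ]
  [ 0  1   0  -1  0  0 ]
  [ 0  0   0   0  1  0 ]
  [ 0  0   0   0  0  1 ]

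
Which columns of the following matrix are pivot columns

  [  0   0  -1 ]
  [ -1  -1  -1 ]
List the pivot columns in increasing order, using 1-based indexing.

1, 3

Swap r1 and r2.
  [ -1  -1  -1 ]
  [  0   0  -1 ]
Multiply r1 by -1.
  [ 1  1   1 ]
  [ 0  0  -1 ]
Multiply r2 by -1.
  [ 1  1  1 ]
  [ 0  0  1 ]
Subtract r2 from r1.
  [ 1  1  0 ]
  [ 0  0  1 ]
Pivot columns are the columns containing a leading 1.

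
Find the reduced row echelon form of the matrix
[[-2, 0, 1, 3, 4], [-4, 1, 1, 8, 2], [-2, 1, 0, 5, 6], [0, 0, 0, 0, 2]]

Multiply r1 by -1/2.
  [  1  0  -1/2  -3/2  -2 ]
  [ -4  1     1     8   2 ]
  [ -2  1     0     5   6 ]
  [  0  0     0     0   2 ]
Add 4 times r1 to r2.
  [  1  0  -1/2  -3/2  -2 ]
  [  0  1    -1     2  -6 ]
  [ -2  1     0     5   6 ]
  [  0  0     0     0   2 ]
Add 2 times r1 to r3.
  [ 1  0  -1/2  -3/2  -2 ]
  [ 0  1    -1     2  -6 ]
  [ 0  1    -1     2   2 ]
  [ 0  0     0     0   2 ]
Subtract r2 from r3.
  [ 1  0  -1/2  -3/2  -2 ]
  [ 0  1    -1     2  -6 ]
  [ 0  0     0     0   8 ]
  [ 0  0     0     0   2 ]
Multiply r3 by 1/8.
  [ 1  0  -1/2  -3/2  -2 ]
  [ 0  1    -1     2  -6 ]
  [ 0  0     0     0   1 ]
  [ 0  0     0     0   2 ]
Subtract 2 times r3 from r4.
  [ 1  0  -1/2  -3/2  -2 ]
  [ 0  1    -1     2  -6 ]
  [ 0  0     0     0   1 ]
  [ 0  0     0     0   0 ]
Add 6 times r3 to r2.
  [ 1  0  -1/2  -3/2  -2 ]
  [ 0  1    -1     2   0 ]
  [ 0  0     0     0   1 ]
  [ 0  0     0     0   0 ]
Add 2 times r3 to r1.
  [ 1  0  -1/2  -3/2  0 ]
  [ 0  1    -1     2  0 ]
  [ 0  0     0     0  1 ]
  [ 0  0     0     0  0 ]

[[1, 0, -1/2, -3/2, 0], [0, 1, -1, 2, 0], [0, 0, 0, 0, 1], [0, 0, 0, 0, 0]]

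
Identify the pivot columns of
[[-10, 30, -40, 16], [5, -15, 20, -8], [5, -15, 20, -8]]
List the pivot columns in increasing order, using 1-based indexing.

1

R1 := -1/10·R1
  [ 1   -3   4  -8/5 ]
  [ 5  -15  20    -8 ]
  [ 5  -15  20    -8 ]
R2 := R2 − 5·R1
  [ 1   -3   4  -8/5 ]
  [ 0    0   0     0 ]
  [ 5  -15  20    -8 ]
R3 := R3 − 5·R1
  [ 1  -3  4  -8/5 ]
  [ 0   0  0     0 ]
  [ 0   0  0     0 ]
Pivot columns are the columns containing a leading 1.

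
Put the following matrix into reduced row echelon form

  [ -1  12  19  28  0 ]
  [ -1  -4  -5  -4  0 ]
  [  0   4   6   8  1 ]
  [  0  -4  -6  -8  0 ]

R1 ← -1·R1
  [  1  -12  -19  -28  0 ]
  [ -1   -4   -5   -4  0 ]
  [  0    4    6    8  1 ]
  [  0   -4   -6   -8  0 ]
R2 ← R2 + R1
  [ 1  -12  -19  -28  0 ]
  [ 0  -16  -24  -32  0 ]
  [ 0    4    6    8  1 ]
  [ 0   -4   -6   -8  0 ]
R2 ← -1/16·R2
  [ 1  -12  -19  -28  0 ]
  [ 0    1  3/2    2  0 ]
  [ 0    4    6    8  1 ]
  [ 0   -4   -6   -8  0 ]
R3 ← R3 − 4·R2
  [ 1  -12  -19  -28  0 ]
  [ 0    1  3/2    2  0 ]
  [ 0    0    0    0  1 ]
  [ 0   -4   -6   -8  0 ]
R4 ← R4 + 4·R2
  [ 1  -12  -19  -28  0 ]
  [ 0    1  3/2    2  0 ]
  [ 0    0    0    0  1 ]
  [ 0    0    0    0  0 ]
R1 ← R1 + 12·R2
  [ 1  0   -1  -4  0 ]
  [ 0  1  3/2   2  0 ]
  [ 0  0    0   0  1 ]
  [ 0  0    0   0  0 ]

[[1, 0, -1, -4, 0], [0, 1, 3/2, 2, 0], [0, 0, 0, 0, 1], [0, 0, 0, 0, 0]]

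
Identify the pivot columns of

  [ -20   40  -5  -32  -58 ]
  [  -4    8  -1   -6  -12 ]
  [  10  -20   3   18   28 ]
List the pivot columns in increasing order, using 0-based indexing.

r1 → -1/20·r1
  [  1   -2  1/4  8/5  29/10 ]
  [ -4    8   -1   -6    -12 ]
  [ 10  -20    3   18     28 ]
r2 → r2 + 4·r1
  [  1   -2  1/4  8/5  29/10 ]
  [  0    0    0  2/5   -2/5 ]
  [ 10  -20    3   18     28 ]
r3 → r3 − 10·r1
  [ 1  -2  1/4  8/5  29/10 ]
  [ 0   0    0  2/5   -2/5 ]
  [ 0   0  1/2    2     -1 ]
r2 <=> r3
  [ 1  -2  1/4  8/5  29/10 ]
  [ 0   0  1/2    2     -1 ]
  [ 0   0    0  2/5   -2/5 ]
r2 → 2·r2
  [ 1  -2  1/4  8/5  29/10 ]
  [ 0   0    1    4     -2 ]
  [ 0   0    0  2/5   -2/5 ]
r3 → 5/2·r3
  [ 1  -2  1/4  8/5  29/10 ]
  [ 0   0    1    4     -2 ]
  [ 0   0    0    1     -1 ]
r2 → r2 − 4·r3
  [ 1  -2  1/4  8/5  29/10 ]
  [ 0   0    1    0      2 ]
  [ 0   0    0    1     -1 ]
r1 → r1 − 8/5·r3
  [ 1  -2  1/4  0  9/2 ]
  [ 0   0    1  0    2 ]
  [ 0   0    0  1   -1 ]
r1 → r1 − 1/4·r2
  [ 1  -2  0  0   4 ]
  [ 0   0  1  0   2 ]
  [ 0   0  0  1  -1 ]
Pivot columns are the columns containing a leading 1.

0, 2, 3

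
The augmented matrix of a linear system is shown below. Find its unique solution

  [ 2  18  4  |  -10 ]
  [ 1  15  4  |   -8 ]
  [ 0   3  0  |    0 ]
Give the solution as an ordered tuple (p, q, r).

(-2, 0, -3/2)

Multiply R1 by 1/2.
  [ 1   9  2  |  -5 ]
  [ 1  15  4  |  -8 ]
  [ 0   3  0  |   0 ]
Subtract R1 from R2.
  [ 1  9  2  |  -5 ]
  [ 0  6  2  |  -3 ]
  [ 0  3  0  |   0 ]
Multiply R2 by 1/6.
  [ 1  9    2  |    -5 ]
  [ 0  1  1/3  |  -1/2 ]
  [ 0  3    0  |     0 ]
Subtract 3 times R2 from R3.
  [ 1  9    2  |    -5 ]
  [ 0  1  1/3  |  -1/2 ]
  [ 0  0   -1  |   3/2 ]
Multiply R3 by -1.
  [ 1  9    2  |    -5 ]
  [ 0  1  1/3  |  -1/2 ]
  [ 0  0    1  |  -3/2 ]
Subtract 1/3 times R3 from R2.
  [ 1  9  2  |    -5 ]
  [ 0  1  0  |     0 ]
  [ 0  0  1  |  -3/2 ]
Subtract 2 times R3 from R1.
  [ 1  9  0  |    -2 ]
  [ 0  1  0  |     0 ]
  [ 0  0  1  |  -3/2 ]
Subtract 9 times R2 from R1.
  [ 1  0  0  |    -2 ]
  [ 0  1  0  |     0 ]
  [ 0  0  1  |  -3/2 ]
Reading off the last column: p = -2, q = 0, r = -3/2.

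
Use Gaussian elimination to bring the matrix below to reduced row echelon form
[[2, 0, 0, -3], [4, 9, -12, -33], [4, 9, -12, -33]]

[[1, 0, 0, -3/2], [0, 1, -4/3, -3], [0, 0, 0, 0]]

r1 -> 1/2·r1
  [ 1  0    0  -3/2 ]
  [ 4  9  -12   -33 ]
  [ 4  9  -12   -33 ]
r2 -> r2 − 4·r1
  [ 1  0    0  -3/2 ]
  [ 0  9  -12   -27 ]
  [ 4  9  -12   -33 ]
r3 -> r3 − 4·r1
  [ 1  0    0  -3/2 ]
  [ 0  9  -12   -27 ]
  [ 0  9  -12   -27 ]
r2 -> 1/9·r2
  [ 1  0     0  -3/2 ]
  [ 0  1  -4/3    -3 ]
  [ 0  9   -12   -27 ]
r3 -> r3 − 9·r2
  [ 1  0     0  -3/2 ]
  [ 0  1  -4/3    -3 ]
  [ 0  0     0     0 ]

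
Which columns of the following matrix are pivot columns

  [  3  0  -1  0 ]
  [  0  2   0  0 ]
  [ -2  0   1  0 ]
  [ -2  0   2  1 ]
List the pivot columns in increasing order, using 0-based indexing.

R1 -> 1/3·R1
  [  1  0  -1/3  0 ]
  [  0  2     0  0 ]
  [ -2  0     1  0 ]
  [ -2  0     2  1 ]
R3 -> R3 + 2·R1
  [  1  0  -1/3  0 ]
  [  0  2     0  0 ]
  [  0  0   1/3  0 ]
  [ -2  0     2  1 ]
R4 -> R4 + 2·R1
  [ 1  0  -1/3  0 ]
  [ 0  2     0  0 ]
  [ 0  0   1/3  0 ]
  [ 0  0   4/3  1 ]
R2 -> 1/2·R2
  [ 1  0  -1/3  0 ]
  [ 0  1     0  0 ]
  [ 0  0   1/3  0 ]
  [ 0  0   4/3  1 ]
R3 -> 3·R3
  [ 1  0  -1/3  0 ]
  [ 0  1     0  0 ]
  [ 0  0     1  0 ]
  [ 0  0   4/3  1 ]
R4 -> R4 − 4/3·R3
  [ 1  0  -1/3  0 ]
  [ 0  1     0  0 ]
  [ 0  0     1  0 ]
  [ 0  0     0  1 ]
R1 -> R1 + 1/3·R3
  [ 1  0  0  0 ]
  [ 0  1  0  0 ]
  [ 0  0  1  0 ]
  [ 0  0  0  1 ]
Pivot columns are the columns containing a leading 1.

0, 1, 2, 3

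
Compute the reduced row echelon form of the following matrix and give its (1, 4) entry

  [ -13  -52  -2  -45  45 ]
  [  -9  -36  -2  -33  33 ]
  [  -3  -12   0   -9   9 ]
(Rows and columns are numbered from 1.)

3

R1 ← -1/13·R1
  [  1    4  2/13  45/13  -45/13 ]
  [ -9  -36    -2    -33      33 ]
  [ -3  -12     0     -9       9 ]
R2 ← R2 + 9·R1
  [  1    4   2/13   45/13  -45/13 ]
  [  0    0  -8/13  -24/13   24/13 ]
  [ -3  -12      0      -9       9 ]
R3 ← R3 + 3·R1
  [ 1  4   2/13   45/13  -45/13 ]
  [ 0  0  -8/13  -24/13   24/13 ]
  [ 0  0   6/13   18/13  -18/13 ]
R2 ← -13/8·R2
  [ 1  4  2/13  45/13  -45/13 ]
  [ 0  0     1      3      -3 ]
  [ 0  0  6/13  18/13  -18/13 ]
R3 ← R3 − 6/13·R2
  [ 1  4  2/13  45/13  -45/13 ]
  [ 0  0     1      3      -3 ]
  [ 0  0     0      0       0 ]
R1 ← R1 − 2/13·R2
  [ 1  4  0  3  -3 ]
  [ 0  0  1  3  -3 ]
  [ 0  0  0  0   0 ]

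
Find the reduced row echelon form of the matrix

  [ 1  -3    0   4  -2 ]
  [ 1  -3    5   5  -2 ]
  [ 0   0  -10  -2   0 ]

r2 := r2 − r1
  [ 1  -3    0   4  -2 ]
  [ 0   0    5   1   0 ]
  [ 0   0  -10  -2   0 ]
r2 := 1/5·r2
  [ 1  -3    0    4  -2 ]
  [ 0   0    1  1/5   0 ]
  [ 0   0  -10   -2   0 ]
r3 := r3 + 10·r2
  [ 1  -3  0    4  -2 ]
  [ 0   0  1  1/5   0 ]
  [ 0   0  0    0   0 ]

[[1, -3, 0, 4, -2], [0, 0, 1, 1/5, 0], [0, 0, 0, 0, 0]]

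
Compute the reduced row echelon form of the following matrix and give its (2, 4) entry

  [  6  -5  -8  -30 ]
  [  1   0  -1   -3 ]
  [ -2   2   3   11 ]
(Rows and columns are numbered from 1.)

2

r1 → 1/6·r1
  [  1  -5/6  -4/3  -5 ]
  [  1     0    -1  -3 ]
  [ -2     2     3  11 ]
r2 → r2 − r1
  [  1  -5/6  -4/3  -5 ]
  [  0   5/6   1/3   2 ]
  [ -2     2     3  11 ]
r3 → r3 + 2·r1
  [ 1  -5/6  -4/3  -5 ]
  [ 0   5/6   1/3   2 ]
  [ 0   1/3   1/3   1 ]
r2 → 6/5·r2
  [ 1  -5/6  -4/3    -5 ]
  [ 0     1   2/5  12/5 ]
  [ 0   1/3   1/3     1 ]
r3 → r3 − 1/3·r2
  [ 1  -5/6  -4/3    -5 ]
  [ 0     1   2/5  12/5 ]
  [ 0     0   1/5   1/5 ]
r3 → 5·r3
  [ 1  -5/6  -4/3    -5 ]
  [ 0     1   2/5  12/5 ]
  [ 0     0     1     1 ]
r2 → r2 − 2/5·r3
  [ 1  -5/6  -4/3  -5 ]
  [ 0     1     0   2 ]
  [ 0     0     1   1 ]
r1 → r1 + 4/3·r3
  [ 1  -5/6  0  -11/3 ]
  [ 0     1  0      2 ]
  [ 0     0  1      1 ]
r1 → r1 + 5/6·r2
  [ 1  0  0  -2 ]
  [ 0  1  0   2 ]
  [ 0  0  1   1 ]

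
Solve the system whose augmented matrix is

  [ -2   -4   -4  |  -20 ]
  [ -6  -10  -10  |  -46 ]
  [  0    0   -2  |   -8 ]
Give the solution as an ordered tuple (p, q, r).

(-4, 3, 4)

R1 -> -1/2·R1
  [  1    2    2  |   10 ]
  [ -6  -10  -10  |  -46 ]
  [  0    0   -2  |   -8 ]
R2 -> R2 + 6·R1
  [ 1  2   2  |  10 ]
  [ 0  2   2  |  14 ]
  [ 0  0  -2  |  -8 ]
R2 -> 1/2·R2
  [ 1  2   2  |  10 ]
  [ 0  1   1  |   7 ]
  [ 0  0  -2  |  -8 ]
R3 -> -1/2·R3
  [ 1  2  2  |  10 ]
  [ 0  1  1  |   7 ]
  [ 0  0  1  |   4 ]
R2 -> R2 − R3
  [ 1  2  2  |  10 ]
  [ 0  1  0  |   3 ]
  [ 0  0  1  |   4 ]
R1 -> R1 − 2·R3
  [ 1  2  0  |  2 ]
  [ 0  1  0  |  3 ]
  [ 0  0  1  |  4 ]
R1 -> R1 − 2·R2
  [ 1  0  0  |  -4 ]
  [ 0  1  0  |   3 ]
  [ 0  0  1  |   4 ]
Reading off the last column: p = -4, q = 3, r = 4.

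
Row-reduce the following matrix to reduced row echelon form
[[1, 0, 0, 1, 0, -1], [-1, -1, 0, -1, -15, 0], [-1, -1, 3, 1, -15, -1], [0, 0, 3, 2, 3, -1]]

[[1, 0, 0, 1, 0, -1], [0, 1, 0, 0, 0, 1], [0, 0, 1, 2/3, 0, -1/3], [0, 0, 0, 0, 1, 0]]

Add R1 to R2.
  [  1   0  0  1    0  -1 ]
  [  0  -1  0  0  -15  -1 ]
  [ -1  -1  3  1  -15  -1 ]
  [  0   0  3  2    3  -1 ]
Add R1 to R3.
  [ 1   0  0  1    0  -1 ]
  [ 0  -1  0  0  -15  -1 ]
  [ 0  -1  3  2  -15  -2 ]
  [ 0   0  3  2    3  -1 ]
Multiply R2 by -1.
  [ 1   0  0  1    0  -1 ]
  [ 0   1  0  0   15   1 ]
  [ 0  -1  3  2  -15  -2 ]
  [ 0   0  3  2    3  -1 ]
Add R2 to R3.
  [ 1  0  0  1   0  -1 ]
  [ 0  1  0  0  15   1 ]
  [ 0  0  3  2   0  -1 ]
  [ 0  0  3  2   3  -1 ]
Multiply R3 by 1/3.
  [ 1  0  0    1   0    -1 ]
  [ 0  1  0    0  15     1 ]
  [ 0  0  1  2/3   0  -1/3 ]
  [ 0  0  3    2   3    -1 ]
Subtract 3 times R3 from R4.
  [ 1  0  0    1   0    -1 ]
  [ 0  1  0    0  15     1 ]
  [ 0  0  1  2/3   0  -1/3 ]
  [ 0  0  0    0   3     0 ]
Multiply R4 by 1/3.
  [ 1  0  0    1   0    -1 ]
  [ 0  1  0    0  15     1 ]
  [ 0  0  1  2/3   0  -1/3 ]
  [ 0  0  0    0   1     0 ]
Subtract 15 times R4 from R2.
  [ 1  0  0    1  0    -1 ]
  [ 0  1  0    0  0     1 ]
  [ 0  0  1  2/3  0  -1/3 ]
  [ 0  0  0    0  1     0 ]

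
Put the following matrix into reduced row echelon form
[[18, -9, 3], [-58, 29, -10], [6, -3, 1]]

R1 → 1/18·R1
  [   1  -1/2  1/6 ]
  [ -58    29  -10 ]
  [   6    -3    1 ]
R2 → R2 + 58·R1
  [ 1  -1/2   1/6 ]
  [ 0     0  -1/3 ]
  [ 6    -3     1 ]
R3 → R3 − 6·R1
  [ 1  -1/2   1/6 ]
  [ 0     0  -1/3 ]
  [ 0     0     0 ]
R2 → -3·R2
  [ 1  -1/2  1/6 ]
  [ 0     0    1 ]
  [ 0     0    0 ]
R1 → R1 − 1/6·R2
  [ 1  -1/2  0 ]
  [ 0     0  1 ]
  [ 0     0  0 ]

[[1, -1/2, 0], [0, 0, 1], [0, 0, 0]]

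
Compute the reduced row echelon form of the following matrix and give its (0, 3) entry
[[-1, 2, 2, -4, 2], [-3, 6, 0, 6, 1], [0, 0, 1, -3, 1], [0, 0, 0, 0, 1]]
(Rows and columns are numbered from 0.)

-2

R1 ← -1·R1
  [  1  -2  -2   4  -2 ]
  [ -3   6   0   6   1 ]
  [  0   0   1  -3   1 ]
  [  0   0   0   0   1 ]
R2 ← R2 + 3·R1
  [ 1  -2  -2   4  -2 ]
  [ 0   0  -6  18  -5 ]
  [ 0   0   1  -3   1 ]
  [ 0   0   0   0   1 ]
R2 ← -1/6·R2
  [ 1  -2  -2   4   -2 ]
  [ 0   0   1  -3  5/6 ]
  [ 0   0   1  -3    1 ]
  [ 0   0   0   0    1 ]
R3 ← R3 − R2
  [ 1  -2  -2   4   -2 ]
  [ 0   0   1  -3  5/6 ]
  [ 0   0   0   0  1/6 ]
  [ 0   0   0   0    1 ]
R3 ← 6·R3
  [ 1  -2  -2   4   -2 ]
  [ 0   0   1  -3  5/6 ]
  [ 0   0   0   0    1 ]
  [ 0   0   0   0    1 ]
R4 ← R4 − R3
  [ 1  -2  -2   4   -2 ]
  [ 0   0   1  -3  5/6 ]
  [ 0   0   0   0    1 ]
  [ 0   0   0   0    0 ]
R2 ← R2 − 5/6·R3
  [ 1  -2  -2   4  -2 ]
  [ 0   0   1  -3   0 ]
  [ 0   0   0   0   1 ]
  [ 0   0   0   0   0 ]
R1 ← R1 + 2·R3
  [ 1  -2  -2   4  0 ]
  [ 0   0   1  -3  0 ]
  [ 0   0   0   0  1 ]
  [ 0   0   0   0  0 ]
R1 ← R1 + 2·R2
  [ 1  -2  0  -2  0 ]
  [ 0   0  1  -3  0 ]
  [ 0   0  0   0  1 ]
  [ 0   0  0   0  0 ]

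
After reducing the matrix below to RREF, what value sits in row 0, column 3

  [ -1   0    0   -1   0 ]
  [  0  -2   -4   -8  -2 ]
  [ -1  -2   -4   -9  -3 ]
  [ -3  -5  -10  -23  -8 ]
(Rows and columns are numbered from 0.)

1

R1 ← -1·R1
  [  1   0    0    1   0 ]
  [  0  -2   -4   -8  -2 ]
  [ -1  -2   -4   -9  -3 ]
  [ -3  -5  -10  -23  -8 ]
R3 ← R3 + R1
  [  1   0    0    1   0 ]
  [  0  -2   -4   -8  -2 ]
  [  0  -2   -4   -8  -3 ]
  [ -3  -5  -10  -23  -8 ]
R4 ← R4 + 3·R1
  [ 1   0    0    1   0 ]
  [ 0  -2   -4   -8  -2 ]
  [ 0  -2   -4   -8  -3 ]
  [ 0  -5  -10  -20  -8 ]
R2 ← -1/2·R2
  [ 1   0    0    1   0 ]
  [ 0   1    2    4   1 ]
  [ 0  -2   -4   -8  -3 ]
  [ 0  -5  -10  -20  -8 ]
R3 ← R3 + 2·R2
  [ 1   0    0    1   0 ]
  [ 0   1    2    4   1 ]
  [ 0   0    0    0  -1 ]
  [ 0  -5  -10  -20  -8 ]
R4 ← R4 + 5·R2
  [ 1  0  0  1   0 ]
  [ 0  1  2  4   1 ]
  [ 0  0  0  0  -1 ]
  [ 0  0  0  0  -3 ]
R3 ← -1·R3
  [ 1  0  0  1   0 ]
  [ 0  1  2  4   1 ]
  [ 0  0  0  0   1 ]
  [ 0  0  0  0  -3 ]
R4 ← R4 + 3·R3
  [ 1  0  0  1  0 ]
  [ 0  1  2  4  1 ]
  [ 0  0  0  0  1 ]
  [ 0  0  0  0  0 ]
R2 ← R2 − R3
  [ 1  0  0  1  0 ]
  [ 0  1  2  4  0 ]
  [ 0  0  0  0  1 ]
  [ 0  0  0  0  0 ]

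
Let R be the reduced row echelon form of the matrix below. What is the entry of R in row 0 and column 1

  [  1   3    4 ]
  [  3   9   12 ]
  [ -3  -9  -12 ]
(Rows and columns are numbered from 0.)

Subtract 3 times R1 from R2.
Add 3 times R1 to R3.

3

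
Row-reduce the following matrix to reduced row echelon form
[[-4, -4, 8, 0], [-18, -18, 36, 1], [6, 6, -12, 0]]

[[1, 1, -2, 0], [0, 0, 0, 1], [0, 0, 0, 0]]

Multiply r1 by -1/4.
  [   1    1   -2  0 ]
  [ -18  -18   36  1 ]
  [   6    6  -12  0 ]
Add 18 times r1 to r2.
  [ 1  1   -2  0 ]
  [ 0  0    0  1 ]
  [ 6  6  -12  0 ]
Subtract 6 times r1 from r3.
  [ 1  1  -2  0 ]
  [ 0  0   0  1 ]
  [ 0  0   0  0 ]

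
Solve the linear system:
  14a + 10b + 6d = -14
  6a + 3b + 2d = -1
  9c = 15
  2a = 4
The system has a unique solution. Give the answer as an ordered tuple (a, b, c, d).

Form the augmented matrix and row-reduce:
  [ 14  10  0  6  |  -14 ]
  [  6   3  0  2  |   -1 ]
  [  0   0  9  0  |   15 ]
  [  2   0  0  0  |    4 ]
R1 ← 1/14·R1
  [ 1  5/7  0  3/7  |  -1 ]
  [ 6    3  0    2  |  -1 ]
  [ 0    0  9    0  |  15 ]
  [ 2    0  0    0  |   4 ]
R2 ← R2 − 6·R1
  [ 1   5/7  0   3/7  |  -1 ]
  [ 0  -9/7  0  -4/7  |   5 ]
  [ 0     0  9     0  |  15 ]
  [ 2     0  0     0  |   4 ]
R4 ← R4 − 2·R1
  [ 1    5/7  0   3/7  |  -1 ]
  [ 0   -9/7  0  -4/7  |   5 ]
  [ 0      0  9     0  |  15 ]
  [ 0  -10/7  0  -6/7  |   6 ]
R2 ← -7/9·R2
  [ 1    5/7  0   3/7  |     -1 ]
  [ 0      1  0   4/9  |  -35/9 ]
  [ 0      0  9     0  |     15 ]
  [ 0  -10/7  0  -6/7  |      6 ]
R4 ← R4 + 10/7·R2
  [ 1  5/7  0   3/7  |     -1 ]
  [ 0    1  0   4/9  |  -35/9 ]
  [ 0    0  9     0  |     15 ]
  [ 0    0  0  -2/9  |    4/9 ]
R3 ← 1/9·R3
  [ 1  5/7  0   3/7  |     -1 ]
  [ 0    1  0   4/9  |  -35/9 ]
  [ 0    0  1     0  |    5/3 ]
  [ 0    0  0  -2/9  |    4/9 ]
R4 ← -9/2·R4
  [ 1  5/7  0  3/7  |     -1 ]
  [ 0    1  0  4/9  |  -35/9 ]
  [ 0    0  1    0  |    5/3 ]
  [ 0    0  0    1  |     -2 ]
R2 ← R2 − 4/9·R4
  [ 1  5/7  0  3/7  |   -1 ]
  [ 0    1  0    0  |   -3 ]
  [ 0    0  1    0  |  5/3 ]
  [ 0    0  0    1  |   -2 ]
R1 ← R1 − 3/7·R4
  [ 1  5/7  0  0  |  -1/7 ]
  [ 0    1  0  0  |    -3 ]
  [ 0    0  1  0  |   5/3 ]
  [ 0    0  0  1  |    -2 ]
R1 ← R1 − 5/7·R2
  [ 1  0  0  0  |    2 ]
  [ 0  1  0  0  |   -3 ]
  [ 0  0  1  0  |  5/3 ]
  [ 0  0  0  1  |   -2 ]
Reading off the last column: a = 2, b = -3, c = 5/3, d = -2.

(2, -3, 5/3, -2)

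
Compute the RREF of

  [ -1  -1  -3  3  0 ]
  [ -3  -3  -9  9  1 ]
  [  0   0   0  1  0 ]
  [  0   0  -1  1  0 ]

[[1, 1, 0, 0, 0], [0, 0, 1, 0, 0], [0, 0, 0, 1, 0], [0, 0, 0, 0, 1]]

r1 -> -1·r1
r2 -> r2 + 3·r1
r2 <=> r4
r2 -> -1·r2
r2 -> r2 + r3
r1 -> r1 + 3·r3
r1 -> r1 − 3·r2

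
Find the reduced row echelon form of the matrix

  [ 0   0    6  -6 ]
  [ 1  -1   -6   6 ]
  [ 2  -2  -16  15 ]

R1 ↔ R2
  [ 1  -1   -6   6 ]
  [ 0   0    6  -6 ]
  [ 2  -2  -16  15 ]
R3 -> R3 − 2·R1
  [ 1  -1  -6   6 ]
  [ 0   0   6  -6 ]
  [ 0   0  -4   3 ]
R2 -> 1/6·R2
  [ 1  -1  -6   6 ]
  [ 0   0   1  -1 ]
  [ 0   0  -4   3 ]
R3 -> R3 + 4·R2
  [ 1  -1  -6   6 ]
  [ 0   0   1  -1 ]
  [ 0   0   0  -1 ]
R3 -> -1·R3
  [ 1  -1  -6   6 ]
  [ 0   0   1  -1 ]
  [ 0   0   0   1 ]
R2 -> R2 + R3
  [ 1  -1  -6  6 ]
  [ 0   0   1  0 ]
  [ 0   0   0  1 ]
R1 -> R1 − 6·R3
  [ 1  -1  -6  0 ]
  [ 0   0   1  0 ]
  [ 0   0   0  1 ]
R1 -> R1 + 6·R2
  [ 1  -1  0  0 ]
  [ 0   0  1  0 ]
  [ 0   0  0  1 ]

[[1, -1, 0, 0], [0, 0, 1, 0], [0, 0, 0, 1]]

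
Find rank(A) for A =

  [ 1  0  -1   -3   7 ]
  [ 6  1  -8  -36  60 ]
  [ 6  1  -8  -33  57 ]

R2 := R2 − 6·R1
  [ 1  0  -1   -3   7 ]
  [ 0  1  -2  -18  18 ]
  [ 6  1  -8  -33  57 ]
R3 := R3 − 6·R1
  [ 1  0  -1   -3   7 ]
  [ 0  1  -2  -18  18 ]
  [ 0  1  -2  -15  15 ]
R3 := R3 − R2
  [ 1  0  -1   -3   7 ]
  [ 0  1  -2  -18  18 ]
  [ 0  0   0    3  -3 ]
R3 := 1/3·R3
  [ 1  0  -1   -3   7 ]
  [ 0  1  -2  -18  18 ]
  [ 0  0   0    1  -1 ]
R2 := R2 + 18·R3
  [ 1  0  -1  -3   7 ]
  [ 0  1  -2   0   0 ]
  [ 0  0   0   1  -1 ]
R1 := R1 + 3·R3
  [ 1  0  -1  0   4 ]
  [ 0  1  -2  0   0 ]
  [ 0  0   0  1  -1 ]
The reduced form has 3 nonzero rows.

rank = 3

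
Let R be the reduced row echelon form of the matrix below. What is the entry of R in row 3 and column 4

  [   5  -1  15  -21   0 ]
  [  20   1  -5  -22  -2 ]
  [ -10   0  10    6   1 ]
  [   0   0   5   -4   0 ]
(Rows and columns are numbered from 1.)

R1 -> 1/5·R1
  [   1  -1/5   3  -21/5   0 ]
  [  20     1  -5    -22  -2 ]
  [ -10     0  10      6   1 ]
  [   0     0   5     -4   0 ]
R2 -> R2 − 20·R1
  [   1  -1/5    3  -21/5   0 ]
  [   0     5  -65     62  -2 ]
  [ -10     0   10      6   1 ]
  [   0     0    5     -4   0 ]
R3 -> R3 + 10·R1
  [ 1  -1/5    3  -21/5   0 ]
  [ 0     5  -65     62  -2 ]
  [ 0    -2   40    -36   1 ]
  [ 0     0    5     -4   0 ]
R2 -> 1/5·R2
  [ 1  -1/5    3  -21/5     0 ]
  [ 0     1  -13   62/5  -2/5 ]
  [ 0    -2   40    -36     1 ]
  [ 0     0    5     -4     0 ]
R3 -> R3 + 2·R2
  [ 1  -1/5    3  -21/5     0 ]
  [ 0     1  -13   62/5  -2/5 ]
  [ 0     0   14  -56/5   1/5 ]
  [ 0     0    5     -4     0 ]
R3 -> 1/14·R3
  [ 1  -1/5    3  -21/5     0 ]
  [ 0     1  -13   62/5  -2/5 ]
  [ 0     0    1   -4/5  1/70 ]
  [ 0     0    5     -4     0 ]
R4 -> R4 − 5·R3
  [ 1  -1/5    3  -21/5      0 ]
  [ 0     1  -13   62/5   -2/5 ]
  [ 0     0    1   -4/5   1/70 ]
  [ 0     0    0      0  -1/14 ]
R4 -> -14·R4
  [ 1  -1/5    3  -21/5     0 ]
  [ 0     1  -13   62/5  -2/5 ]
  [ 0     0    1   -4/5  1/70 ]
  [ 0     0    0      0     1 ]
R3 -> R3 − 1/70·R4
  [ 1  -1/5    3  -21/5     0 ]
  [ 0     1  -13   62/5  -2/5 ]
  [ 0     0    1   -4/5     0 ]
  [ 0     0    0      0     1 ]
R2 -> R2 + 2/5·R4
  [ 1  -1/5    3  -21/5  0 ]
  [ 0     1  -13   62/5  0 ]
  [ 0     0    1   -4/5  0 ]
  [ 0     0    0      0  1 ]
R2 -> R2 + 13·R3
  [ 1  -1/5  3  -21/5  0 ]
  [ 0     1  0      2  0 ]
  [ 0     0  1   -4/5  0 ]
  [ 0     0  0      0  1 ]
R1 -> R1 − 3·R3
  [ 1  -1/5  0  -9/5  0 ]
  [ 0     1  0     2  0 ]
  [ 0     0  1  -4/5  0 ]
  [ 0     0  0     0  1 ]
R1 -> R1 + 1/5·R2
  [ 1  0  0  -7/5  0 ]
  [ 0  1  0     2  0 ]
  [ 0  0  1  -4/5  0 ]
  [ 0  0  0     0  1 ]

-4/5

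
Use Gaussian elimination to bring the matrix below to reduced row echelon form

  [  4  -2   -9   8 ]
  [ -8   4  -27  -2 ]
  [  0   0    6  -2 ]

[[1, -1/2, 0, 0], [0, 0, 1, 0], [0, 0, 0, 1]]

r1 := 1/4·r1
  [  1  -1/2  -9/4   2 ]
  [ -8     4   -27  -2 ]
  [  0     0     6  -2 ]
r2 := r2 + 8·r1
  [ 1  -1/2  -9/4   2 ]
  [ 0     0   -45  14 ]
  [ 0     0     6  -2 ]
r2 := -1/45·r2
  [ 1  -1/2  -9/4       2 ]
  [ 0     0     1  -14/45 ]
  [ 0     0     6      -2 ]
r3 := r3 − 6·r2
  [ 1  -1/2  -9/4       2 ]
  [ 0     0     1  -14/45 ]
  [ 0     0     0   -2/15 ]
r3 := -15/2·r3
  [ 1  -1/2  -9/4       2 ]
  [ 0     0     1  -14/45 ]
  [ 0     0     0       1 ]
r2 := r2 + 14/45·r3
  [ 1  -1/2  -9/4  2 ]
  [ 0     0     1  0 ]
  [ 0     0     0  1 ]
r1 := r1 − 2·r3
  [ 1  -1/2  -9/4  0 ]
  [ 0     0     1  0 ]
  [ 0     0     0  1 ]
r1 := r1 + 9/4·r2
  [ 1  -1/2  0  0 ]
  [ 0     0  1  0 ]
  [ 0     0  0  1 ]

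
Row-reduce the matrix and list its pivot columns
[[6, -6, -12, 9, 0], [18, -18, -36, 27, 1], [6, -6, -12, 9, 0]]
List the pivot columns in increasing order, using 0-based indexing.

R1 -> 1/6·R1
  [  1   -1   -2  3/2  0 ]
  [ 18  -18  -36   27  1 ]
  [  6   -6  -12    9  0 ]
R2 -> R2 − 18·R1
  [ 1  -1   -2  3/2  0 ]
  [ 0   0    0    0  1 ]
  [ 6  -6  -12    9  0 ]
R3 -> R3 − 6·R1
  [ 1  -1  -2  3/2  0 ]
  [ 0   0   0    0  1 ]
  [ 0   0   0    0  0 ]
Pivot columns are the columns containing a leading 1.

0, 4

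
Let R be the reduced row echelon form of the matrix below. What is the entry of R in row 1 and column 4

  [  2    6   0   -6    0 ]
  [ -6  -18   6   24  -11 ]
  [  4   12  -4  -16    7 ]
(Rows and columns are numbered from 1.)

-3

r1 -> 1/2·r1
r2 -> r2 + 6·r1
r3 -> r3 − 4·r1
r2 -> 1/6·r2
r3 -> r3 + 4·r2
r3 -> -3·r3
r2 -> r2 + 11/6·r3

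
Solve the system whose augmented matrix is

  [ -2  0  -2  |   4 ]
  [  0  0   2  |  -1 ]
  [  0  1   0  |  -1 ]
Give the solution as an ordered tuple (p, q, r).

(-3/2, -1, -1/2)

R1 ← -1/2·R1
  [ 1  0  1  |  -2 ]
  [ 0  0  2  |  -1 ]
  [ 0  1  0  |  -1 ]
R2 <=> R3
  [ 1  0  1  |  -2 ]
  [ 0  1  0  |  -1 ]
  [ 0  0  2  |  -1 ]
R3 ← 1/2·R3
  [ 1  0  1  |    -2 ]
  [ 0  1  0  |    -1 ]
  [ 0  0  1  |  -1/2 ]
R1 ← R1 − R3
  [ 1  0  0  |  -3/2 ]
  [ 0  1  0  |    -1 ]
  [ 0  0  1  |  -1/2 ]
Reading off the last column: p = -3/2, q = -1, r = -1/2.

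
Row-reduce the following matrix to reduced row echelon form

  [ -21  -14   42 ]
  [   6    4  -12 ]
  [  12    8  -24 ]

[[1, 2/3, -2], [0, 0, 0], [0, 0, 0]]

R1 → -1/21·R1
  [  1  2/3   -2 ]
  [  6    4  -12 ]
  [ 12    8  -24 ]
R2 → R2 − 6·R1
  [  1  2/3   -2 ]
  [  0    0    0 ]
  [ 12    8  -24 ]
R3 → R3 − 12·R1
  [ 1  2/3  -2 ]
  [ 0    0   0 ]
  [ 0    0   0 ]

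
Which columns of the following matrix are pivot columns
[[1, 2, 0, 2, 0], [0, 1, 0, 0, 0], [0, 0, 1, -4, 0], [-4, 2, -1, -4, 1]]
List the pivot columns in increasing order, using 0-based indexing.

0, 1, 2, 4

ρ4 -> ρ4 + 4·ρ1
  [ 1   2   0   2  0 ]
  [ 0   1   0   0  0 ]
  [ 0   0   1  -4  0 ]
  [ 0  10  -1   4  1 ]
ρ4 -> ρ4 − 10·ρ2
  [ 1  2   0   2  0 ]
  [ 0  1   0   0  0 ]
  [ 0  0   1  -4  0 ]
  [ 0  0  -1   4  1 ]
ρ4 -> ρ4 + ρ3
  [ 1  2  0   2  0 ]
  [ 0  1  0   0  0 ]
  [ 0  0  1  -4  0 ]
  [ 0  0  0   0  1 ]
ρ1 -> ρ1 − 2·ρ2
  [ 1  0  0   2  0 ]
  [ 0  1  0   0  0 ]
  [ 0  0  1  -4  0 ]
  [ 0  0  0   0  1 ]
Pivot columns are the columns containing a leading 1.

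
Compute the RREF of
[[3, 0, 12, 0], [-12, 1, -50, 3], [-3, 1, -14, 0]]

R1 := 1/3·R1
  [   1  0    4  0 ]
  [ -12  1  -50  3 ]
  [  -3  1  -14  0 ]
R2 := R2 + 12·R1
  [  1  0    4  0 ]
  [  0  1   -2  3 ]
  [ -3  1  -14  0 ]
R3 := R3 + 3·R1
  [ 1  0   4  0 ]
  [ 0  1  -2  3 ]
  [ 0  1  -2  0 ]
R3 := R3 − R2
  [ 1  0   4   0 ]
  [ 0  1  -2   3 ]
  [ 0  0   0  -3 ]
R3 := -1/3·R3
  [ 1  0   4  0 ]
  [ 0  1  -2  3 ]
  [ 0  0   0  1 ]
R2 := R2 − 3·R3
  [ 1  0   4  0 ]
  [ 0  1  -2  0 ]
  [ 0  0   0  1 ]

[[1, 0, 4, 0], [0, 1, -2, 0], [0, 0, 0, 1]]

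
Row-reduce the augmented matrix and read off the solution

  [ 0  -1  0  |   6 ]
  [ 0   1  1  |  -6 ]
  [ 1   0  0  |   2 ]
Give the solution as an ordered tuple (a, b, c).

(2, -6, 0)

R1 <-> R3
  [ 1   0  0  |   2 ]
  [ 0   1  1  |  -6 ]
  [ 0  -1  0  |   6 ]
R3 -> R3 + R2
  [ 1  0  0  |   2 ]
  [ 0  1  1  |  -6 ]
  [ 0  0  1  |   0 ]
R2 -> R2 − R3
  [ 1  0  0  |   2 ]
  [ 0  1  0  |  -6 ]
  [ 0  0  1  |   0 ]
Reading off the last column: a = 2, b = -6, c = 0.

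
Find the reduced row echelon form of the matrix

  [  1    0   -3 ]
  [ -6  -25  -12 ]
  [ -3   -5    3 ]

[[1, 0, -3], [0, 1, 6/5], [0, 0, 0]]

R2 → R2 + 6·R1
  [  1    0   -3 ]
  [  0  -25  -30 ]
  [ -3   -5    3 ]
R3 → R3 + 3·R1
  [ 1    0   -3 ]
  [ 0  -25  -30 ]
  [ 0   -5   -6 ]
R2 → -1/25·R2
  [ 1   0   -3 ]
  [ 0   1  6/5 ]
  [ 0  -5   -6 ]
R3 → R3 + 5·R2
  [ 1  0   -3 ]
  [ 0  1  6/5 ]
  [ 0  0    0 ]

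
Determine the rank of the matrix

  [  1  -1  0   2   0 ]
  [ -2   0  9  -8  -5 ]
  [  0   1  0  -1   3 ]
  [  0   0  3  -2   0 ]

Add 2 times r1 to r2.
Multiply r2 by -1/2.
Subtract r2 from r3.
Multiply r3 by 2/9.
Subtract 3 times r3 from r4.
Multiply r4 by -3.
Subtract 1/9 times r4 from r3.
Subtract 5/2 times r4 from r2.
Add 9/2 times r3 to r2.
Add r2 to r1.
The reduced form has 4 nonzero rows.

rank = 4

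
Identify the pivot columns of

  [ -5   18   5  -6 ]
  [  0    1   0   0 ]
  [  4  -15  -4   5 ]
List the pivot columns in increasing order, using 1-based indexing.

1, 2, 4

Multiply R1 by -1/5.
  [ 1  -18/5  -1  6/5 ]
  [ 0      1   0    0 ]
  [ 4    -15  -4    5 ]
Subtract 4 times R1 from R3.
  [ 1  -18/5  -1  6/5 ]
  [ 0      1   0    0 ]
  [ 0   -3/5   0  1/5 ]
Add 3/5 times R2 to R3.
  [ 1  -18/5  -1  6/5 ]
  [ 0      1   0    0 ]
  [ 0      0   0  1/5 ]
Multiply R3 by 5.
  [ 1  -18/5  -1  6/5 ]
  [ 0      1   0    0 ]
  [ 0      0   0    1 ]
Subtract 6/5 times R3 from R1.
  [ 1  -18/5  -1  0 ]
  [ 0      1   0  0 ]
  [ 0      0   0  1 ]
Add 18/5 times R2 to R1.
  [ 1  0  -1  0 ]
  [ 0  1   0  0 ]
  [ 0  0   0  1 ]
Pivot columns are the columns containing a leading 1.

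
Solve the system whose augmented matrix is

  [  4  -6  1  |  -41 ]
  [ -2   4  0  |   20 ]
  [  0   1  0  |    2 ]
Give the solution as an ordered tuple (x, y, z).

r1 -> 1/4·r1
r2 -> r2 + 2·r1
r3 -> r3 − r2
r3 -> -2·r3
r2 -> r2 − 1/2·r3
r1 -> r1 − 1/4·r3
r1 -> r1 + 3/2·r2
Reading off the last column: x = -6, y = 2, z = -5.

(-6, 2, -5)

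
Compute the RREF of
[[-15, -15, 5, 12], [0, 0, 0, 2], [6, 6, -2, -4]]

Multiply ρ1 by -1/15.
  [ 1  1  -1/3  -4/5 ]
  [ 0  0     0     2 ]
  [ 6  6    -2    -4 ]
Subtract 6 times ρ1 from ρ3.
  [ 1  1  -1/3  -4/5 ]
  [ 0  0     0     2 ]
  [ 0  0     0   4/5 ]
Multiply ρ2 by 1/2.
  [ 1  1  -1/3  -4/5 ]
  [ 0  0     0     1 ]
  [ 0  0     0   4/5 ]
Subtract 4/5 times ρ2 from ρ3.
  [ 1  1  -1/3  -4/5 ]
  [ 0  0     0     1 ]
  [ 0  0     0     0 ]
Add 4/5 times ρ2 to ρ1.
  [ 1  1  -1/3  0 ]
  [ 0  0     0  1 ]
  [ 0  0     0  0 ]

[[1, 1, -1/3, 0], [0, 0, 0, 1], [0, 0, 0, 0]]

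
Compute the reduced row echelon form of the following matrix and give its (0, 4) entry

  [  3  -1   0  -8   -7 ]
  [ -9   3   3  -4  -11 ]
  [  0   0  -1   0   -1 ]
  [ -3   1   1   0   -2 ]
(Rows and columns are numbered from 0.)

Multiply R1 by 1/3.
  [  1  -1/3   0  -8/3  -7/3 ]
  [ -9     3   3    -4   -11 ]
  [  0     0  -1     0    -1 ]
  [ -3     1   1     0    -2 ]
Add 9 times R1 to R2.
  [  1  -1/3   0  -8/3  -7/3 ]
  [  0     0   3   -28   -32 ]
  [  0     0  -1     0    -1 ]
  [ -3     1   1     0    -2 ]
Add 3 times R1 to R4.
  [ 1  -1/3   0  -8/3  -7/3 ]
  [ 0     0   3   -28   -32 ]
  [ 0     0  -1     0    -1 ]
  [ 0     0   1    -8    -9 ]
Multiply R2 by 1/3.
  [ 1  -1/3   0   -8/3   -7/3 ]
  [ 0     0   1  -28/3  -32/3 ]
  [ 0     0  -1      0     -1 ]
  [ 0     0   1     -8     -9 ]
Add R2 to R3.
  [ 1  -1/3  0   -8/3   -7/3 ]
  [ 0     0  1  -28/3  -32/3 ]
  [ 0     0  0  -28/3  -35/3 ]
  [ 0     0  1     -8     -9 ]
Subtract R2 from R4.
  [ 1  -1/3  0   -8/3   -7/3 ]
  [ 0     0  1  -28/3  -32/3 ]
  [ 0     0  0  -28/3  -35/3 ]
  [ 0     0  0    4/3    5/3 ]
Multiply R3 by -3/28.
  [ 1  -1/3  0   -8/3   -7/3 ]
  [ 0     0  1  -28/3  -32/3 ]
  [ 0     0  0      1    5/4 ]
  [ 0     0  0    4/3    5/3 ]
Subtract 4/3 times R3 from R4.
  [ 1  -1/3  0   -8/3   -7/3 ]
  [ 0     0  1  -28/3  -32/3 ]
  [ 0     0  0      1    5/4 ]
  [ 0     0  0      0      0 ]
Add 28/3 times R3 to R2.
  [ 1  -1/3  0  -8/3  -7/3 ]
  [ 0     0  1     0     1 ]
  [ 0     0  0     1   5/4 ]
  [ 0     0  0     0     0 ]
Add 8/3 times R3 to R1.
  [ 1  -1/3  0  0    1 ]
  [ 0     0  1  0    1 ]
  [ 0     0  0  1  5/4 ]
  [ 0     0  0  0    0 ]

1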